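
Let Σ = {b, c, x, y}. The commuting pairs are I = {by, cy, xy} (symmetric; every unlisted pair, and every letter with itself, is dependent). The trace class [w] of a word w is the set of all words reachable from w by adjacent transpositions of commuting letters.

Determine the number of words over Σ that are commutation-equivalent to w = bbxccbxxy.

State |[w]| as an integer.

0(b) covers ∅
1(b) covers 0:b
2(x) covers 1:b
3(c) covers 2:x
4(c) covers 3:c
5(b) covers 4:c
6(x) covers 5:b
7(x) covers 6:x
8(y) covers ∅
floor of heap: 0:b, 8:y
completions by unplaced set U, small U first (add the entries for U minus each lowest piece of U):
  |U|=1: {7}:1  {8}:1
  |U|=2: {6,7}:1  {7,8}:2
  |U|=3: {5,6,7}:1  {6,7,8}:3
  |U|=4: {4,5,6,7}:1  {5,6,7,8}:4
  |U|=5: {3,4,5,6,7}:1  {4,5,6,7,8}:5
  |U|=6: {2,3,4,5,6,7}:1  {3,4,5,6,7,8}:6
  |U|=7: {1,2,3,4,5,6,7}:1  {2,3,4,5,6,7,8}:7
  start at 0(b): 8
  start at 8(y): 1
sum over floor = 9

9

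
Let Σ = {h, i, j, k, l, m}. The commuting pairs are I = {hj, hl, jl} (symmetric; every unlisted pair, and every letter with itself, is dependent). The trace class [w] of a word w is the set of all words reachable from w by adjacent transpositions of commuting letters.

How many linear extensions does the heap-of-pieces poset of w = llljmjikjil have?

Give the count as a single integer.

#0=l has no predecessor
#1=l depends on [0:l]
#2=l depends on [1:l]
#3=j has no predecessor
#4=m depends on [2:l, 3:j]
#5=j depends on [4:m]
#6=i depends on [5:j]
#7=k depends on [6:i]
#8=j depends on [7:k]
#9=i depends on [8:j]
#10=l depends on [9:i]
sources: [0:l, 3:j]
N(rest) = Σ N(rest − s) over sources s of rest; N(one piece) = 1:
  size 1 → [10]=1
  size 2 → [9,10]=1
  size 3 → [8,9,10]=1
  size 4 → [7,8,9,10]=1
  size 5 → [6,7,8,9,10]=1
  size 6 → [5,6,7,8,9,10]=1
  size 7 → [4,5,6,7,8,9,10]=1
  size 8 → [2,4,5,6,7,8,9,10]=1  [3,4,5,6,7,8,9,10]=1
  size 9 → [1,2,4,5,6,7,8,9,10]=1  [2,3,4,5,6,7,8,9,10]=2
  first=0(l) contributes 3
  first=3(j) contributes 1
|[w]| = 4

4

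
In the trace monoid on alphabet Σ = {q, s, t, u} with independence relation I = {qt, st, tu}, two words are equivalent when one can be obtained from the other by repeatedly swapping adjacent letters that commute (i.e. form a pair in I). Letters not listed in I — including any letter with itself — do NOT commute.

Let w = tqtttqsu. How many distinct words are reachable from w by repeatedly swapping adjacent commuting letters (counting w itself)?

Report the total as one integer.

70

0(t) covers ∅
1(q) covers ∅
2(t) covers 0:t
3(t) covers 2:t
4(t) covers 3:t
5(q) covers 1:q
6(s) covers 5:q
7(u) covers 6:s
floor of heap: 0:t, 1:q
completions by unplaced set U, small U first (add the entries for U minus each lowest piece of U):
  |U|=1: {4}:1  {7}:1
  |U|=2: {3,4}:1  {4,7}:2  {6,7}:1
  |U|=3: {2,3,4}:1  {3,4,7}:3  {4,6,7}:3  {5,6,7}:1
  |U|=4: {0,2,3,4}:1  {1,5,6,7}:1  {2,3,4,7}:4  {3,4,6,7}:6  {4,5,6,7}:4
  |U|=5: {0,2,3,4,7}:5  {1,4,5,6,7}:5  {2,3,4,6,7}:10  {3,4,5,6,7}:10
  |U|=6: {0,2,3,4,6,7}:15  {1,3,4,5,6,7}:15  {2,3,4,5,6,7}:20
  start at 0(t): 35
  start at 1(q): 35
sum over floor = 70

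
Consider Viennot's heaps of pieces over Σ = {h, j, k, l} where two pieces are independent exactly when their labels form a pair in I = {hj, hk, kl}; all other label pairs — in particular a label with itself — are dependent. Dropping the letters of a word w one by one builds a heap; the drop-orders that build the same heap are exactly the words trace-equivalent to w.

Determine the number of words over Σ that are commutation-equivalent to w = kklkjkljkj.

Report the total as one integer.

8

0(k) covers ∅
1(k) covers 0:k
2(l) covers ∅
3(k) covers 1:k
4(j) covers 2:l, 3:k
5(k) covers 4:j
6(l) covers 4:j
7(j) covers 5:k, 6:l
8(k) covers 7:j
9(j) covers 8:k
floor of heap: 0:k, 2:l
completions by unplaced set U, small U first (add the entries for U minus each lowest piece of U):
  |U|=1: {9}:1
  |U|=2: {8,9}:1
  |U|=3: {7,8,9}:1
  |U|=4: {5,7,8,9}:1  {6,7,8,9}:1
  |U|=5: {5,6,7,8,9}:2
  |U|=6: {4,5,6,7,8,9}:2
  |U|=7: {2,4,5,6,7,8,9}:2  {3,4,5,6,7,8,9}:2
  |U|=8: {1,3,4,5,6,7,8,9}:2  {2,3,4,5,6,7,8,9}:4
  start at 0(k): 6
  start at 2(l): 2
sum over floor = 8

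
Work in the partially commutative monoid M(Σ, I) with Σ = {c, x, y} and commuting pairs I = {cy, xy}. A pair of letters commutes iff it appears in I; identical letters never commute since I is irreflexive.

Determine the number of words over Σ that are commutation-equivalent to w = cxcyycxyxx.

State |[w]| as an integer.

120

0(c) covers ∅
1(x) covers 0:c
2(c) covers 1:x
3(y) covers ∅
4(y) covers 3:y
5(c) covers 2:c
6(x) covers 5:c
7(y) covers 4:y
8(x) covers 6:x
9(x) covers 8:x
floor of heap: 0:c, 3:y
completions by unplaced set U, small U first (add the entries for U minus each lowest piece of U):
  |U|=1: {7}:1  {9}:1
  |U|=2: {4,7}:1  {7,9}:2  {8,9}:1
  |U|=3: {3,4,7}:1  {4,7,9}:3  {6,8,9}:1  {7,8,9}:3
  |U|=4: {3,4,7,9}:4  {4,7,8,9}:6  {5,6,8,9}:1  {6,7,8,9}:4
  |U|=5: {2,5,6,8,9}:1  {3,4,7,8,9}:10  {4,6,7,8,9}:10  {5,6,7,8,9}:5
  |U|=6: {1,2,5,6,8,9}:1  {2,5,6,7,8,9}:6  {3,4,6,7,8,9}:20  {4,5,6,7,8,9}:15
  |U|=7: {0,1,2,5,6,8,9}:1  {1,2,5,6,7,8,9}:7  {2,4,5,6,7,8,9}:21  {3,4,5,6,7,8,9}:35
  |U|=8: {0,1,2,5,6,7,8,9}:8  {1,2,4,5,6,7,8,9}:28  {2,3,4,5,6,7,8,9}:56
  start at 0(c): 84
  start at 3(y): 36
sum over floor = 120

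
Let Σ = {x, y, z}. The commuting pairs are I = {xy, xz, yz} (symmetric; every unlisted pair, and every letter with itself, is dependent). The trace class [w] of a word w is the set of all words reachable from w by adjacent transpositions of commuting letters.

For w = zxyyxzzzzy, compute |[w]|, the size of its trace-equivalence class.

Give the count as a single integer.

drop 0:z onto floor
drop 1:x onto floor
drop 2:y onto floor
drop 3:y onto {2:y}
drop 4:x onto {1:x}
drop 5:z onto {0:z}
drop 6:z onto {5:z}
drop 7:z onto {6:z}
drop 8:z onto {7:z}
drop 9:y onto {3:y}
ground layer = {0:z, 1:x, 2:y}
drop-orders for the pieces not yet dropped (sum over which currently-grounded one goes next):
  1 to go: {4} 1  {8} 1  {9} 1
  2 to go: {1,4} 1  {3,9} 1  {4,8} 2  {4,9} 2  {7,8} 1  {8,9} 2
  3 to go: {1,4,8} 3  {1,4,9} 3  {2,3,9} 1  {3,4,9} 3  {3,8,9} 3  {4,7,8} 3  {4,8,9} 6  {6,7,8} 1  {7,8,9} 3
  4 to go: {1,3,4,9} 6  {1,4,7,8} 6  {1,4,8,9} 12  {2,3,4,9} 4  {2,3,8,9} 4  {3,4,8,9} 12  {3,7,8,9} 6  {4,6,7,8} 4  {4,7,8,9} 12  {5,6,7,8} 1  {6,7,8,9} 4
  5 to go: {0,5,6,7,8} 1  {1,2,3,4,9} 10  {1,3,4,8,9} 30  {1,4,6,7,8} 10  {1,4,7,8,9} 30  {2,3,4,8,9} 20  {2,3,7,8,9} 10  {3,4,7,8,9} 30  {3,6,7,8,9} 10  {4,5,6,7,8} 5  {4,6,7,8,9} 20  {5,6,7,8,9} 5
  6 to go: {0,4,5,6,7,8} 6  {0,5,6,7,8,9} 6  {1,2,3,4,8,9} 60  {1,3,4,7,8,9} 90  {1,4,5,6,7,8} 15  {1,4,6,7,8,9} 60  {2,3,4,7,8,9} 60  {2,3,6,7,8,9} 20  {3,4,6,7,8,9} 60  {3,5,6,7,8,9} 15  {4,5,6,7,8,9} 30
  7 to go: {0,1,4,5,6,7,8} 21  {0,3,5,6,7,8,9} 21  {0,4,5,6,7,8,9} 42  {1,2,3,4,7,8,9} 210  {1,3,4,6,7,8,9} 210  {1,4,5,6,7,8,9} 105  {2,3,4,6,7,8,9} 140  {2,3,5,6,7,8,9} 35  {3,4,5,6,7,8,9} 105
  8 to go: {0,1,4,5,6,7,8,9} 168  {0,2,3,5,6,7,8,9} 56  {0,3,4,5,6,7,8,9} 168  {1,2,3,4,6,7,8,9} 560  {1,3,4,5,6,7,8,9} 420  {2,3,4,5,6,7,8,9} 280
  if 0:z drops first: 1260 orders
  if 1:x drops first: 504 orders
  if 2:y drops first: 756 orders
heap linearizations: 2520

2520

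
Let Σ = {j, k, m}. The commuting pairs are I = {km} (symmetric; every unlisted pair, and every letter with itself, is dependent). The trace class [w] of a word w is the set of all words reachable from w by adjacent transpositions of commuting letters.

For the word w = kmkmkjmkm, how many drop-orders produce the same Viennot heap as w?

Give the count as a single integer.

drop 0:k onto floor
drop 1:m onto floor
drop 2:k onto {0:k}
drop 3:m onto {1:m}
drop 4:k onto {2:k}
drop 5:j onto {3:m, 4:k}
drop 6:m onto {5:j}
drop 7:k onto {5:j}
drop 8:m onto {6:m}
ground layer = {0:k, 1:m}
drop-orders for the pieces not yet dropped (sum over which currently-grounded one goes next):
  1 to go: {7} 1  {8} 1
  2 to go: {6,8} 1  {7,8} 2
  3 to go: {6,7,8} 3
  4 to go: {5,6,7,8} 3
  5 to go: {3,5,6,7,8} 3  {4,5,6,7,8} 3
  6 to go: {1,3,5,6,7,8} 3  {2,4,5,6,7,8} 3  {3,4,5,6,7,8} 6
  7 to go: {0,2,4,5,6,7,8} 3  {1,3,4,5,6,7,8} 9  {2,3,4,5,6,7,8} 9
  if 0:k drops first: 18 orders
  if 1:m drops first: 12 orders
heap linearizations: 30

30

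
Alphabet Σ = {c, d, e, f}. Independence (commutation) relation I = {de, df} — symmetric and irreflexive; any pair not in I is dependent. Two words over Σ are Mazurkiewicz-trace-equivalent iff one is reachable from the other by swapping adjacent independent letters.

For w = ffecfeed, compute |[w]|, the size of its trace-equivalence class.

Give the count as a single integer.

#0=f has no predecessor
#1=f depends on [0:f]
#2=e depends on [1:f]
#3=c depends on [2:e]
#4=f depends on [3:c]
#5=e depends on [4:f]
#6=e depends on [5:e]
#7=d depends on [3:c]
sources: [0:f]
N(rest) = Σ N(rest − s) over sources s of rest; N(one piece) = 1:
  size 1 → [6]=1  [7]=1
  size 2 → [5,6]=1  [6,7]=2
  size 3 → [4,5,6]=1  [5,6,7]=3
  size 4 → [4,5,6,7]=4
  size 5 → [3,4,5,6,7]=4
  size 6 → [2,3,4,5,6,7]=4
  first=0(f) contributes 4

4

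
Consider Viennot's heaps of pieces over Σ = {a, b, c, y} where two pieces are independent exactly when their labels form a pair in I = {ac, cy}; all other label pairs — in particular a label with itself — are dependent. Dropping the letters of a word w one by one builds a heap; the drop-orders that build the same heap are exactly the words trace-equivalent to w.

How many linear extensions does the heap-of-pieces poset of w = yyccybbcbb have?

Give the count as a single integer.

10

piece 0:y — minimal
piece 1:y rests on {0:y}
piece 2:c — minimal
piece 3:c rests on {2:c}
piece 4:y rests on {1:y}
piece 5:b rests on {3:c, 4:y}
piece 6:b rests on {5:b}
piece 7:c rests on {6:b}
piece 8:b rests on {7:c}
piece 9:b rests on {8:b}
minimal pieces: {0:y, 2:c}
ways to finish when only these pieces remain (= sum over removing one remaining piece with nothing left below it):
  1 left: {9}→1
  2 left: {8,9}→1
  3 left: {7,8,9}→1
  4 left: {6,7,8,9}→1
  5 left: {5,6,7,8,9}→1
  6 left: {3,5,6,7,8,9}→1  {4,5,6,7,8,9}→1
  7 left: {1,4,5,6,7,8,9}→1  {2,3,5,6,7,8,9}→1  {3,4,5,6,7,8,9}→2
  8 left: {0,1,4,5,6,7,8,9}→1  {1,3,4,5,6,7,8,9}→3  {2,3,4,5,6,7,8,9}→3
  placing 0:y first → 6 extensions
  placing 2:c first → 4 extensions
total linear extensions = 10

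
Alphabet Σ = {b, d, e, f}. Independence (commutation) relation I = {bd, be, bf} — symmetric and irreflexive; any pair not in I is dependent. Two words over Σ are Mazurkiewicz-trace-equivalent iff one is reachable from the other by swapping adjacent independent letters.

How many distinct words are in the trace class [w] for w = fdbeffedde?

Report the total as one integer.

piece 0:f — minimal
piece 1:d rests on {0:f}
piece 2:b — minimal
piece 3:e rests on {1:d}
piece 4:f rests on {3:e}
piece 5:f rests on {4:f}
piece 6:e rests on {5:f}
piece 7:d rests on {6:e}
piece 8:d rests on {7:d}
piece 9:e rests on {8:d}
minimal pieces: {0:f, 2:b}
ways to finish when only these pieces remain (= sum over removing one remaining piece with nothing left below it):
  1 left: {2}→1  {9}→1
  2 left: {2,9}→2  {8,9}→1
  3 left: {2,8,9}→3  {7,8,9}→1
  4 left: {2,7,8,9}→4  {6,7,8,9}→1
  5 left: {2,6,7,8,9}→5  {5,6,7,8,9}→1
  6 left: {2,5,6,7,8,9}→6  {4,5,6,7,8,9}→1
  7 left: {2,4,5,6,7,8,9}→7  {3,4,5,6,7,8,9}→1
  8 left: {1,3,4,5,6,7,8,9}→1  {2,3,4,5,6,7,8,9}→8
  placing 0:f first → 9 extensions
  placing 2:b first → 1 extensions
total linear extensions = 10

10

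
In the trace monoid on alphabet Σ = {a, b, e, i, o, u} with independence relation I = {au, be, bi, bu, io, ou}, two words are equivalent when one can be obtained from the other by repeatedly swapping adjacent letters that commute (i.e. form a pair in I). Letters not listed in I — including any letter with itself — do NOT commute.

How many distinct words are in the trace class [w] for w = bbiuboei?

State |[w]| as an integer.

15

#0=b has no predecessor
#1=b depends on [0:b]
#2=i has no predecessor
#3=u depends on [2:i]
#4=b depends on [1:b]
#5=o depends on [4:b]
#6=e depends on [3:u, 5:o]
#7=i depends on [6:e]
sources: [0:b, 2:i]
N(rest) = Σ N(rest − s) over sources s of rest; N(one piece) = 1:
  size 1 → [7]=1
  size 2 → [6,7]=1
  size 3 → [3,6,7]=1  [5,6,7]=1
  size 4 → [2,3,6,7]=1  [3,5,6,7]=2  [4,5,6,7]=1
  size 5 → [1,4,5,6,7]=1  [2,3,5,6,7]=3  [3,4,5,6,7]=3
  size 6 → [0,1,4,5,6,7]=1  [1,3,4,5,6,7]=4  [2,3,4,5,6,7]=6
  first=0(b) contributes 10
  first=2(i) contributes 5
|[w]| = 15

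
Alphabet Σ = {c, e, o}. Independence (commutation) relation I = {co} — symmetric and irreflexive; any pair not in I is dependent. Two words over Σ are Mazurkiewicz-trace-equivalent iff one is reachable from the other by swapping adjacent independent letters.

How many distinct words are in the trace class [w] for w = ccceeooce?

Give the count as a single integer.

3

#0=c has no predecessor
#1=c depends on [0:c]
#2=c depends on [1:c]
#3=e depends on [2:c]
#4=e depends on [3:e]
#5=o depends on [4:e]
#6=o depends on [5:o]
#7=c depends on [4:e]
#8=e depends on [6:o, 7:c]
sources: [0:c]
N(rest) = Σ N(rest − s) over sources s of rest; N(one piece) = 1:
  size 1 → [8]=1
  size 2 → [6,8]=1  [7,8]=1
  size 3 → [5,6,8]=1  [6,7,8]=2
  size 4 → [5,6,7,8]=3
  size 5 → [4,5,6,7,8]=3
  size 6 → [3,4,5,6,7,8]=3
  size 7 → [2,3,4,5,6,7,8]=3
  first=0(c) contributes 3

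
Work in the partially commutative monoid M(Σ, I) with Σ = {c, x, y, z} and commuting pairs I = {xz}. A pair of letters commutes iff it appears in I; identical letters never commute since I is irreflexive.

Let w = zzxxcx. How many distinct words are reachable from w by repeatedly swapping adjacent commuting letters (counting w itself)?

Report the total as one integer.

6

piece 0:z — minimal
piece 1:z rests on {0:z}
piece 2:x — minimal
piece 3:x rests on {2:x}
piece 4:c rests on {1:z, 3:x}
piece 5:x rests on {4:c}
minimal pieces: {0:z, 2:x}
ways to finish when only these pieces remain (= sum over removing one remaining piece with nothing left below it):
  1 left: {5}→1
  2 left: {4,5}→1
  3 left: {1,4,5}→1  {3,4,5}→1
  4 left: {0,1,4,5}→1  {1,3,4,5}→2  {2,3,4,5}→1
  placing 0:z first → 3 extensions
  placing 2:x first → 3 extensions
total linear extensions = 6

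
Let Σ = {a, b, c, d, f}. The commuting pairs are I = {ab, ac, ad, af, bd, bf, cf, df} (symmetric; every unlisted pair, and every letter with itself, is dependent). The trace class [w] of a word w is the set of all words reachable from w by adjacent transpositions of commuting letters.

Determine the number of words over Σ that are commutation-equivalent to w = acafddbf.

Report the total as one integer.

1260

drop 0:a onto floor
drop 1:c onto floor
drop 2:a onto {0:a}
drop 3:f onto floor
drop 4:d onto {1:c}
drop 5:d onto {4:d}
drop 6:b onto {1:c}
drop 7:f onto {3:f}
ground layer = {0:a, 1:c, 3:f}
drop-orders for the pieces not yet dropped (sum over which currently-grounded one goes next):
  1 to go: {2} 1  {5} 1  {6} 1  {7} 1
  2 to go: {0,2} 1  {2,5} 2  {2,6} 2  {2,7} 2  {3,7} 1  {4,5} 1  {5,6} 2  {5,7} 2  {6,7} 2
  3 to go: {0,2,5} 3  {0,2,6} 3  {0,2,7} 3  {2,3,7} 3  {2,4,5} 3  {2,5,6} 6  {2,5,7} 6  {2,6,7} 6  {3,5,7} 3  {3,6,7} 3  {4,5,6} 3  {4,5,7} 3  {5,6,7} 6
  4 to go: {0,2,3,7} 6  {0,2,4,5} 6  {0,2,5,6} 12  {0,2,5,7} 12  {0,2,6,7} 12  {1,4,5,6} 3  {2,3,5,7} 12  {2,3,6,7} 12  {2,4,5,6} 12  {2,4,5,7} 12  {2,5,6,7} 24  {3,4,5,7} 6  {3,5,6,7} 12  {4,5,6,7} 12
  5 to go: {0,2,3,5,7} 30  {0,2,3,6,7} 30  {0,2,4,5,6} 30  {0,2,4,5,7} 30  {0,2,5,6,7} 60  {1,2,4,5,6} 15  {1,4,5,6,7} 15  {2,3,4,5,7} 30  {2,3,5,6,7} 60  {2,4,5,6,7} 60  {3,4,5,6,7} 30
  6 to go: {0,1,2,4,5,6} 45  {0,2,3,4,5,7} 90  {0,2,3,5,6,7} 180  {0,2,4,5,6,7} 180  {1,2,4,5,6,7} 90  {1,3,4,5,6,7} 45  {2,3,4,5,6,7} 180
  if 0:a drops first: 315 orders
  if 1:c drops first: 630 orders
  if 3:f drops first: 315 orders
heap linearizations: 1260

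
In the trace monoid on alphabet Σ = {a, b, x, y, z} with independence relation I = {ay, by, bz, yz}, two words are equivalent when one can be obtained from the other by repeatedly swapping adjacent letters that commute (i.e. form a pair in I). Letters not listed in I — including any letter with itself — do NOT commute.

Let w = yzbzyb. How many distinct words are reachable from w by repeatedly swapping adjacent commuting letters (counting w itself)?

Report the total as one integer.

piece 0:y — minimal
piece 1:z — minimal
piece 2:b — minimal
piece 3:z rests on {1:z}
piece 4:y rests on {0:y}
piece 5:b rests on {2:b}
minimal pieces: {0:y, 1:z, 2:b}
ways to finish when only these pieces remain (= sum over removing one remaining piece with nothing left below it):
  1 left: {3}→1  {4}→1  {5}→1
  2 left: {0,4}→1  {1,3}→1  {2,5}→1  {3,4}→2  {3,5}→2  {4,5}→2
  3 left: {0,3,4}→3  {0,4,5}→3  {1,3,4}→3  {1,3,5}→3  {2,3,5}→3  {2,4,5}→3  {3,4,5}→6
  4 left: {0,1,3,4}→6  {0,2,4,5}→6  {0,3,4,5}→12  {1,2,3,5}→6  {1,3,4,5}→12  {2,3,4,5}→12
  placing 0:y first → 30 extensions
  placing 1:z first → 30 extensions
  placing 2:b first → 30 extensions
total linear extensions = 90

90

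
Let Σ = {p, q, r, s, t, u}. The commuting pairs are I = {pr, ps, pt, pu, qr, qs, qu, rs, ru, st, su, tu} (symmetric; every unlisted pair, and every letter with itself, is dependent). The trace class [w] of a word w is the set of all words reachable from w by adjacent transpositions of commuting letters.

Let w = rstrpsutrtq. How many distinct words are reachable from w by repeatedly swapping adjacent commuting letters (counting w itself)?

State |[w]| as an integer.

drop 0:r onto floor
drop 1:s onto floor
drop 2:t onto {0:r}
drop 3:r onto {2:t}
drop 4:p onto floor
drop 5:s onto {1:s}
drop 6:u onto floor
drop 7:t onto {3:r}
drop 8:r onto {7:t}
drop 9:t onto {8:r}
drop 10:q onto {4:p, 9:t}
ground layer = {0:r, 1:s, 4:p, 6:u}
drop-orders for the pieces not yet dropped (sum over which currently-grounded one goes next):
  1 to go: {5} 1  {6} 1  {10} 1
  2 to go: {1,5} 1  {4,10} 1  {5,6} 2  {5,10} 2  {6,10} 2  {9,10} 1
  3 to go: {1,5,6} 3  {1,5,10} 3  {4,5,10} 3  {4,6,10} 3  {4,9,10} 2  {5,6,10} 6  {5,9,10} 3  {6,9,10} 3  {8,9,10} 1
  4 to go: {1,4,5,10} 6  {1,5,6,10} 12  {1,5,9,10} 6  {4,5,6,10} 12  {4,5,9,10} 8  {4,6,9,10} 8  {4,8,9,10} 3  {5,6,9,10} 12  {5,8,9,10} 4  {6,8,9,10} 4  {7,8,9,10} 1
  5 to go: {1,4,5,6,10} 30  {1,4,5,9,10} 20  {1,5,6,9,10} 30  {1,5,8,9,10} 10  {3,7,8,9,10} 1  {4,5,6,9,10} 40  {4,5,8,9,10} 15  {4,6,8,9,10} 15  {4,7,8,9,10} 4  {5,6,8,9,10} 20  {5,7,8,9,10} 5  {6,7,8,9,10} 5
  6 to go: {1,4,5,6,9,10} 120  {1,4,5,8,9,10} 45  {1,5,6,8,9,10} 60  {1,5,7,8,9,10} 15  {2,3,7,8,9,10} 1  {3,4,7,8,9,10} 5  {3,5,7,8,9,10} 6  {3,6,7,8,9,10} 6  {4,5,6,8,9,10} 90  {4,5,7,8,9,10} 24  {4,6,7,8,9,10} 24  {5,6,7,8,9,10} 30
  7 to go: {0,2,3,7,8,9,10} 1  {1,3,5,7,8,9,10} 21  {1,4,5,6,8,9,10} 315  {1,4,5,7,8,9,10} 84  {1,5,6,7,8,9,10} 105  {2,3,4,7,8,9,10} 6  {2,3,5,7,8,9,10} 7  {2,3,6,7,8,9,10} 7  {3,4,5,7,8,9,10} 35  {3,4,6,7,8,9,10} 35  {3,5,6,7,8,9,10} 42  {4,5,6,7,8,9,10} 168
  8 to go: {0,2,3,4,7,8,9,10} 7  {0,2,3,5,7,8,9,10} 8  {0,2,3,6,7,8,9,10} 8  {1,2,3,5,7,8,9,10} 28  {1,3,4,5,7,8,9,10} 140  {1,3,5,6,7,8,9,10} 168  {1,4,5,6,7,8,9,10} 672  {2,3,4,5,7,8,9,10} 48  {2,3,4,6,7,8,9,10} 48  {2,3,5,6,7,8,9,10} 56  {3,4,5,6,7,8,9,10} 280
  9 to go: {0,1,2,3,5,7,8,9,10} 36  {0,2,3,4,5,7,8,9,10} 63  {0,2,3,4,6,7,8,9,10} 63  {0,2,3,5,6,7,8,9,10} 72  {1,2,3,4,5,7,8,9,10} 216  {1,2,3,5,6,7,8,9,10} 252  {1,3,4,5,6,7,8,9,10} 1260  {2,3,4,5,6,7,8,9,10} 432
  if 0:r drops first: 2160 orders
  if 1:s drops first: 630 orders
  if 4:p drops first: 360 orders
  if 6:u drops first: 315 orders
heap linearizations: 3465

3465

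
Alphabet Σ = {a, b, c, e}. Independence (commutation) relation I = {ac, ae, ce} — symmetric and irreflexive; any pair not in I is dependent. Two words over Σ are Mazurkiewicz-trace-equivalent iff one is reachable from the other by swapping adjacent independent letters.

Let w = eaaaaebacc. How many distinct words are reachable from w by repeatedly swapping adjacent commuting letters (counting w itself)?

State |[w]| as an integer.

45

0(e) covers ∅
1(a) covers ∅
2(a) covers 1:a
3(a) covers 2:a
4(a) covers 3:a
5(e) covers 0:e
6(b) covers 4:a, 5:e
7(a) covers 6:b
8(c) covers 6:b
9(c) covers 8:c
floor of heap: 0:e, 1:a
completions by unplaced set U, small U first (add the entries for U minus each lowest piece of U):
  |U|=1: {7}:1  {9}:1
  |U|=2: {7,9}:2  {8,9}:1
  |U|=3: {7,8,9}:3
  |U|=4: {6,7,8,9}:3
  |U|=5: {4,6,7,8,9}:3  {5,6,7,8,9}:3
  |U|=6: {0,5,6,7,8,9}:3  {3,4,6,7,8,9}:3  {4,5,6,7,8,9}:6
  |U|=7: {0,4,5,6,7,8,9}:9  {2,3,4,6,7,8,9}:3  {3,4,5,6,7,8,9}:9
  |U|=8: {0,3,4,5,6,7,8,9}:18  {1,2,3,4,6,7,8,9}:3  {2,3,4,5,6,7,8,9}:12
  start at 0(e): 15
  start at 1(a): 30
sum over floor = 45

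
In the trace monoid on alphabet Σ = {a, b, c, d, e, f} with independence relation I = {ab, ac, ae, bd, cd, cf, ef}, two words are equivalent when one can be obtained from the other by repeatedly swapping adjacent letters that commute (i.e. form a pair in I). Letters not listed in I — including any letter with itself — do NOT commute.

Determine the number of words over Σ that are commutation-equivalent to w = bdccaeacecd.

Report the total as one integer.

piece 0:b — minimal
piece 1:d — minimal
piece 2:c rests on {0:b}
piece 3:c rests on {2:c}
piece 4:a rests on {1:d}
piece 5:e rests on {1:d, 3:c}
piece 6:a rests on {4:a}
piece 7:c rests on {5:e}
piece 8:e rests on {7:c}
piece 9:c rests on {8:e}
piece 10:d rests on {6:a, 8:e}
minimal pieces: {0:b, 1:d}
ways to finish when only these pieces remain (= sum over removing one remaining piece with nothing left below it):
  1 left: {9}→1  {10}→1
  2 left: {6,10}→1  {9,10}→2
  3 left: {4,6,10}→1  {6,9,10}→3  {8,9,10}→2
  4 left: {4,6,9,10}→4  {6,8,9,10}→5  {7,8,9,10}→2
  5 left: {4,6,8,9,10}→9  {5,7,8,9,10}→2  {6,7,8,9,10}→7
  6 left: {3,5,7,8,9,10}→2  {4,6,7,8,9,10}→16  {5,6,7,8,9,10}→9
  7 left: {2,3,5,7,8,9,10}→2  {3,5,6,7,8,9,10}→11  {4,5,6,7,8,9,10}→25
  8 left: {0,2,3,5,7,8,9,10}→2  {1,4,5,6,7,8,9,10}→25  {2,3,5,6,7,8,9,10}→13  {3,4,5,6,7,8,9,10}→36
  9 left: {0,2,3,5,6,7,8,9,10}→15  {1,3,4,5,6,7,8,9,10}→61  {2,3,4,5,6,7,8,9,10}→49
  placing 0:b first → 110 extensions
  placing 1:d first → 64 extensions
total linear extensions = 174

174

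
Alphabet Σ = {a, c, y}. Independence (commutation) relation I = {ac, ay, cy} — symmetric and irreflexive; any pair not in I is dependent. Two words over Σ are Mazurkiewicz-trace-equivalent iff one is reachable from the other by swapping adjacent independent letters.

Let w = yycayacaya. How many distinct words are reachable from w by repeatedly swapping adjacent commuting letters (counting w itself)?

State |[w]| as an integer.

piece 0:y — minimal
piece 1:y rests on {0:y}
piece 2:c — minimal
piece 3:a — minimal
piece 4:y rests on {1:y}
piece 5:a rests on {3:a}
piece 6:c rests on {2:c}
piece 7:a rests on {5:a}
piece 8:y rests on {4:y}
piece 9:a rests on {7:a}
minimal pieces: {0:y, 2:c, 3:a}
ways to finish when only these pieces remain (= sum over removing one remaining piece with nothing left below it):
  1 left: {6}→1  {8}→1  {9}→1
  2 left: {2,6}→1  {4,8}→1  {6,8}→2  {6,9}→2  {7,9}→1  {8,9}→2
  3 left: {1,4,8}→1  {2,6,8}→3  {2,6,9}→3  {4,6,8}→3  {4,8,9}→3  {5,7,9}→1  {6,7,9}→3  {6,8,9}→6  {7,8,9}→3
  4 left: {0,1,4,8}→1  {1,4,6,8}→4  {1,4,8,9}→4  {2,4,6,8}→6  {2,6,7,9}→6  {2,6,8,9}→12  {3,5,7,9}→1  {4,6,8,9}→12  {4,7,8,9}→6  {5,6,7,9}→4  {5,7,8,9}→4  {6,7,8,9}→12
  5 left: {0,1,4,6,8}→5  {0,1,4,8,9}→5  {1,2,4,6,8}→10  {1,4,6,8,9}→20  {1,4,7,8,9}→10  {2,4,6,8,9}→30  {2,5,6,7,9}→10  {2,6,7,8,9}→30  {3,5,6,7,9}→5  {3,5,7,8,9}→5  {4,5,7,8,9}→10  {4,6,7,8,9}→30  {5,6,7,8,9}→20
  6 left: {0,1,2,4,6,8}→15  {0,1,4,6,8,9}→30  {0,1,4,7,8,9}→15  {1,2,4,6,8,9}→60  {1,4,5,7,8,9}→20  {1,4,6,7,8,9}→60  {2,3,5,6,7,9}→15  {2,4,6,7,8,9}→90  {2,5,6,7,8,9}→60  {3,4,5,7,8,9}→15  {3,5,6,7,8,9}→30  {4,5,6,7,8,9}→60
  7 left: {0,1,2,4,6,8,9}→105  {0,1,4,5,7,8,9}→35  {0,1,4,6,7,8,9}→105  {1,2,4,6,7,8,9}→210  {1,3,4,5,7,8,9}→35  {1,4,5,6,7,8,9}→140  {2,3,5,6,7,8,9}→105  {2,4,5,6,7,8,9}→210  {3,4,5,6,7,8,9}→105
  8 left: {0,1,2,4,6,7,8,9}→420  {0,1,3,4,5,7,8,9}→70  {0,1,4,5,6,7,8,9}→280  {1,2,4,5,6,7,8,9}→560  {1,3,4,5,6,7,8,9}→280  {2,3,4,5,6,7,8,9}→420
  placing 0:y first → 1260 extensions
  placing 2:c first → 630 extensions
  placing 3:a first → 1260 extensions
total linear extensions = 3150

3150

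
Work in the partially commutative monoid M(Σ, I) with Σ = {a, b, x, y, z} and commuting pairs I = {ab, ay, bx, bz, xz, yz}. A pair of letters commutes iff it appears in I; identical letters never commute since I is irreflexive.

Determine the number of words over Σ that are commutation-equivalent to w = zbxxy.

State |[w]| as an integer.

#0=z has no predecessor
#1=b has no predecessor
#2=x has no predecessor
#3=x depends on [2:x]
#4=y depends on [1:b, 3:x]
sources: [0:z, 1:b, 2:x]
N(rest) = Σ N(rest − s) over sources s of rest; N(one piece) = 1:
  size 1 → [0]=1  [4]=1
  size 2 → [0,4]=2  [1,4]=1  [3,4]=1
  size 3 → [0,1,4]=3  [0,3,4]=3  [1,3,4]=2  [2,3,4]=1
  first=0(z) contributes 3
  first=1(b) contributes 4
  first=2(x) contributes 8
|[w]| = 15

15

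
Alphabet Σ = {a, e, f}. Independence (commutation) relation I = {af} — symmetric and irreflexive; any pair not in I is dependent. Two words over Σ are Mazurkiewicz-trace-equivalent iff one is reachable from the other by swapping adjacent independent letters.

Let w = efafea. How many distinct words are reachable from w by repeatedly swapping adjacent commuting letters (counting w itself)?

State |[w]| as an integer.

piece 0:e — minimal
piece 1:f rests on {0:e}
piece 2:a rests on {0:e}
piece 3:f rests on {1:f}
piece 4:e rests on {2:a, 3:f}
piece 5:a rests on {4:e}
minimal pieces: {0:e}
ways to finish when only these pieces remain (= sum over removing one remaining piece with nothing left below it):
  1 left: {5}→1
  2 left: {4,5}→1
  3 left: {2,4,5}→1  {3,4,5}→1
  4 left: {1,3,4,5}→1  {2,3,4,5}→2
  placing 0:e first → 3 extensions

3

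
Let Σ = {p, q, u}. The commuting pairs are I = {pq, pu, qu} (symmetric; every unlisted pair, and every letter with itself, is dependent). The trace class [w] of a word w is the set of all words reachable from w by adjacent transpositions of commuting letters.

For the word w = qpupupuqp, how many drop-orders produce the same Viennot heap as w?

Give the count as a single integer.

1260

piece 0:q — minimal
piece 1:p — minimal
piece 2:u — minimal
piece 3:p rests on {1:p}
piece 4:u rests on {2:u}
piece 5:p rests on {3:p}
piece 6:u rests on {4:u}
piece 7:q rests on {0:q}
piece 8:p rests on {5:p}
minimal pieces: {0:q, 1:p, 2:u}
ways to finish when only these pieces remain (= sum over removing one remaining piece with nothing left below it):
  1 left: {6}→1  {7}→1  {8}→1
  2 left: {0,7}→1  {4,6}→1  {5,8}→1  {6,7}→2  {6,8}→2  {7,8}→2
  3 left: {0,6,7}→3  {0,7,8}→3  {2,4,6}→1  {3,5,8}→1  {4,6,7}→3  {4,6,8}→3  {5,6,8}→3  {5,7,8}→3  {6,7,8}→6
  4 left: {0,4,6,7}→6  {0,5,7,8}→6  {0,6,7,8}→12  {1,3,5,8}→1  {2,4,6,7}→4  {2,4,6,8}→4  {3,5,6,8}→4  {3,5,7,8}→4  {4,5,6,8}→6  {4,6,7,8}→12  {5,6,7,8}→12
  5 left: {0,2,4,6,7}→10  {0,3,5,7,8}→10  {0,4,6,7,8}→30  {0,5,6,7,8}→30  {1,3,5,6,8}→5  {1,3,5,7,8}→5  {2,4,5,6,8}→10  {2,4,6,7,8}→20  {3,4,5,6,8}→10  {3,5,6,7,8}→20  {4,5,6,7,8}→30
  6 left: {0,1,3,5,7,8}→15  {0,2,4,6,7,8}→60  {0,3,5,6,7,8}→60  {0,4,5,6,7,8}→90  {1,3,4,5,6,8}→15  {1,3,5,6,7,8}→30  {2,3,4,5,6,8}→20  {2,4,5,6,7,8}→60  {3,4,5,6,7,8}→60
  7 left: {0,1,3,5,6,7,8}→105  {0,2,4,5,6,7,8}→210  {0,3,4,5,6,7,8}→210  {1,2,3,4,5,6,8}→35  {1,3,4,5,6,7,8}→105  {2,3,4,5,6,7,8}→140
  placing 0:q first → 280 extensions
  placing 1:p first → 560 extensions
  placing 2:u first → 420 extensions
total linear extensions = 1260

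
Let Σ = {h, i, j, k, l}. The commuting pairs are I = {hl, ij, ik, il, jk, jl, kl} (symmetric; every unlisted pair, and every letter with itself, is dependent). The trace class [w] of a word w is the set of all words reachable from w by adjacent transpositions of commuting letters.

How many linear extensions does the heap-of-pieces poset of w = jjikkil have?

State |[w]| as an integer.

630

0(j) covers ∅
1(j) covers 0:j
2(i) covers ∅
3(k) covers ∅
4(k) covers 3:k
5(i) covers 2:i
6(l) covers ∅
floor of heap: 0:j, 2:i, 3:k, 6:l
completions by unplaced set U, small U first (add the entries for U minus each lowest piece of U):
  |U|=1: {1}:1  {4}:1  {5}:1  {6}:1
  |U|=2: {0,1}:1  {1,4}:2  {1,5}:2  {1,6}:2  {2,5}:1  {3,4}:1  {4,5}:2  {4,6}:2  {5,6}:2
  |U|=3: {0,1,4}:3  {0,1,5}:3  {0,1,6}:3  {1,2,5}:3  {1,3,4}:3  {1,4,5}:6  {1,4,6}:6  {1,5,6}:6  {2,4,5}:3  {2,5,6}:3  {3,4,5}:3  {3,4,6}:3  {4,5,6}:6
  |U|=4: {0,1,2,5}:6  {0,1,3,4}:6  {0,1,4,5}:12  {0,1,4,6}:12  {0,1,5,6}:12  {1,2,4,5}:12  {1,2,5,6}:12  {1,3,4,5}:12  {1,3,4,6}:12  {1,4,5,6}:24  {2,3,4,5}:6  {2,4,5,6}:12  {3,4,5,6}:12
  |U|=5: {0,1,2,4,5}:30  {0,1,2,5,6}:30  {0,1,3,4,5}:30  {0,1,3,4,6}:30  {0,1,4,5,6}:60  {1,2,3,4,5}:30  {1,2,4,5,6}:60  {1,3,4,5,6}:60  {2,3,4,5,6}:30
  start at 0(j): 180
  start at 2(i): 180
  start at 3(k): 180
  start at 6(l): 90
sum over floor = 630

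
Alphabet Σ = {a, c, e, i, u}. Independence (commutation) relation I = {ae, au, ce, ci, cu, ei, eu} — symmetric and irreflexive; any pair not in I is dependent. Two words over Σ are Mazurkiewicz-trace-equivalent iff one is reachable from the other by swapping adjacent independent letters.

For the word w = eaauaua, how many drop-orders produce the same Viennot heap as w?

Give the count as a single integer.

0(e) covers ∅
1(a) covers ∅
2(a) covers 1:a
3(u) covers ∅
4(a) covers 2:a
5(u) covers 3:u
6(a) covers 4:a
floor of heap: 0:e, 1:a, 3:u
completions by unplaced set U, small U first (add the entries for U minus each lowest piece of U):
  |U|=1: {0}:1  {5}:1  {6}:1
  |U|=2: {0,5}:2  {0,6}:2  {3,5}:1  {4,6}:1  {5,6}:2
  |U|=3: {0,3,5}:3  {0,4,6}:3  {0,5,6}:6  {2,4,6}:1  {3,5,6}:3  {4,5,6}:3
  |U|=4: {0,2,4,6}:4  {0,3,5,6}:12  {0,4,5,6}:12  {1,2,4,6}:1  {2,4,5,6}:4  {3,4,5,6}:6
  |U|=5: {0,1,2,4,6}:5  {0,2,4,5,6}:20  {0,3,4,5,6}:30  {1,2,4,5,6}:5  {2,3,4,5,6}:10
  start at 0(e): 15
  start at 1(a): 60
  start at 3(u): 30
sum over floor = 105

105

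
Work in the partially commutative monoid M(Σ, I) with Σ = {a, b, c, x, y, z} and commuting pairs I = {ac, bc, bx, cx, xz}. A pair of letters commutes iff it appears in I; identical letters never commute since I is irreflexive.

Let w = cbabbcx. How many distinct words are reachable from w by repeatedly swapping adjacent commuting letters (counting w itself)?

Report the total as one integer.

63

piece 0:c — minimal
piece 1:b — minimal
piece 2:a rests on {1:b}
piece 3:b rests on {2:a}
piece 4:b rests on {3:b}
piece 5:c rests on {0:c}
piece 6:x rests on {2:a}
minimal pieces: {0:c, 1:b}
ways to finish when only these pieces remain (= sum over removing one remaining piece with nothing left below it):
  1 left: {4}→1  {5}→1  {6}→1
  2 left: {0,5}→1  {3,4}→1  {4,5}→2  {4,6}→2  {5,6}→2
  3 left: {0,4,5}→3  {0,5,6}→3  {3,4,5}→3  {3,4,6}→3  {4,5,6}→6
  4 left: {0,3,4,5}→6  {0,4,5,6}→12  {2,3,4,6}→3  {3,4,5,6}→12
  5 left: {0,3,4,5,6}→30  {1,2,3,4,6}→3  {2,3,4,5,6}→15
  placing 0:c first → 18 extensions
  placing 1:b first → 45 extensions
total linear extensions = 63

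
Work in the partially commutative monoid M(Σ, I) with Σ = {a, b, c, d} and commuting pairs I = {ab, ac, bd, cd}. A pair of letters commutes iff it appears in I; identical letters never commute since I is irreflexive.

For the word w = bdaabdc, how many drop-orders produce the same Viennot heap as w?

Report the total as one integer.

#0=b has no predecessor
#1=d has no predecessor
#2=a depends on [1:d]
#3=a depends on [2:a]
#4=b depends on [0:b]
#5=d depends on [3:a]
#6=c depends on [4:b]
sources: [0:b, 1:d]
N(rest) = Σ N(rest − s) over sources s of rest; N(one piece) = 1:
  size 1 → [5]=1  [6]=1
  size 2 → [3,5]=1  [4,6]=1  [5,6]=2
  size 3 → [0,4,6]=1  [2,3,5]=1  [3,5,6]=3  [4,5,6]=3
  size 4 → [0,4,5,6]=4  [1,2,3,5]=1  [2,3,5,6]=4  [3,4,5,6]=6
  size 5 → [0,3,4,5,6]=10  [1,2,3,5,6]=5  [2,3,4,5,6]=10
  first=0(b) contributes 15
  first=1(d) contributes 20
|[w]| = 35

35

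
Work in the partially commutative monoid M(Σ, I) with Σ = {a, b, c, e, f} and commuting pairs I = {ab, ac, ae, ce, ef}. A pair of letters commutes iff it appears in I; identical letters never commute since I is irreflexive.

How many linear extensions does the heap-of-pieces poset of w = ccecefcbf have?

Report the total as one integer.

#0=c has no predecessor
#1=c depends on [0:c]
#2=e has no predecessor
#3=c depends on [1:c]
#4=e depends on [2:e]
#5=f depends on [3:c]
#6=c depends on [5:f]
#7=b depends on [4:e, 6:c]
#8=f depends on [7:b]
sources: [0:c, 2:e]
N(rest) = Σ N(rest − s) over sources s of rest; N(one piece) = 1:
  size 1 → [8]=1
  size 2 → [7,8]=1
  size 3 → [4,7,8]=1  [6,7,8]=1
  size 4 → [2,4,7,8]=1  [4,6,7,8]=2  [5,6,7,8]=1
  size 5 → [2,4,6,7,8]=3  [3,5,6,7,8]=1  [4,5,6,7,8]=3
  size 6 → [1,3,5,6,7,8]=1  [2,4,5,6,7,8]=6  [3,4,5,6,7,8]=4
  size 7 → [0,1,3,5,6,7,8]=1  [1,3,4,5,6,7,8]=5  [2,3,4,5,6,7,8]=10
  first=0(c) contributes 15
  first=2(e) contributes 6
|[w]| = 21

21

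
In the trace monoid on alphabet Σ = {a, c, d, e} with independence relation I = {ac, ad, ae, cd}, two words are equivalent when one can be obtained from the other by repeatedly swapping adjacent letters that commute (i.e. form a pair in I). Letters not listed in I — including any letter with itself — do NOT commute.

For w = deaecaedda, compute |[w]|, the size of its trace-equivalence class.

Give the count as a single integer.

120

drop 0:d onto floor
drop 1:e onto {0:d}
drop 2:a onto floor
drop 3:e onto {1:e}
drop 4:c onto {3:e}
drop 5:a onto {2:a}
drop 6:e onto {4:c}
drop 7:d onto {6:e}
drop 8:d onto {7:d}
drop 9:a onto {5:a}
ground layer = {0:d, 2:a}
drop-orders for the pieces not yet dropped (sum over which currently-grounded one goes next):
  1 to go: {8} 1  {9} 1
  2 to go: {5,9} 1  {7,8} 1  {8,9} 2
  3 to go: {2,5,9} 1  {5,8,9} 3  {6,7,8} 1  {7,8,9} 3
  4 to go: {2,5,8,9} 4  {4,6,7,8} 1  {5,7,8,9} 6  {6,7,8,9} 4
  5 to go: {2,5,7,8,9} 10  {3,4,6,7,8} 1  {4,6,7,8,9} 5  {5,6,7,8,9} 10
  6 to go: {1,3,4,6,7,8} 1  {2,5,6,7,8,9} 20  {3,4,6,7,8,9} 6  {4,5,6,7,8,9} 15
  7 to go: {0,1,3,4,6,7,8} 1  {1,3,4,6,7,8,9} 7  {2,4,5,6,7,8,9} 35  {3,4,5,6,7,8,9} 21
  8 to go: {0,1,3,4,6,7,8,9} 8  {1,3,4,5,6,7,8,9} 28  {2,3,4,5,6,7,8,9} 56
  if 0:d drops first: 84 orders
  if 2:a drops first: 36 orders
heap linearizations: 120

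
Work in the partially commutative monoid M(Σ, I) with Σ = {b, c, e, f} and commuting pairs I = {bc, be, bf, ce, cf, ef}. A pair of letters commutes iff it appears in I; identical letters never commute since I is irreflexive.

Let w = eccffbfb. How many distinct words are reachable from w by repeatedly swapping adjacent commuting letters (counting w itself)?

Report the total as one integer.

1680

#0=e has no predecessor
#1=c has no predecessor
#2=c depends on [1:c]
#3=f has no predecessor
#4=f depends on [3:f]
#5=b has no predecessor
#6=f depends on [4:f]
#7=b depends on [5:b]
sources: [0:e, 1:c, 3:f, 5:b]
N(rest) = Σ N(rest − s) over sources s of rest; N(one piece) = 1:
  size 1 → [0]=1  [2]=1  [6]=1  [7]=1
  size 2 → [0,2]=2  [0,6]=2  [0,7]=2  [1,2]=1  [2,6]=2  [2,7]=2  [4,6]=1  [5,7]=1  [6,7]=2
  size 3 → [0,1,2]=3  [0,2,6]=6  [0,2,7]=6  [0,4,6]=3  [0,5,7]=3  [0,6,7]=6  [1,2,6]=3  [1,2,7]=3  [2,4,6]=3  [2,5,7]=3  [2,6,7]=6  [3,4,6]=1  [4,6,7]=3  [5,6,7]=3
  size 4 → [0,1,2,6]=12  [0,1,2,7]=12  [0,2,4,6]=12  [0,2,5,7]=12  [0,2,6,7]=24  [0,3,4,6]=4  [0,4,6,7]=12  [0,5,6,7]=12  [1,2,4,6]=6  [1,2,5,7]=6  [1,2,6,7]=12  [2,3,4,6]=4  [2,4,6,7]=12  [2,5,6,7]=12  [3,4,6,7]=4  [4,5,6,7]=6
  size 5 → [0,1,2,4,6]=30  [0,1,2,5,7]=30  [0,1,2,6,7]=60  [0,2,3,4,6]=20  [0,2,4,6,7]=60  [0,2,5,6,7]=60  [0,3,4,6,7]=20  [0,4,5,6,7]=30  [1,2,3,4,6]=10  [1,2,4,6,7]=30  [1,2,5,6,7]=30  [2,3,4,6,7]=20  [2,4,5,6,7]=30  [3,4,5,6,7]=10
  size 6 → [0,1,2,3,4,6]=60  [0,1,2,4,6,7]=180  [0,1,2,5,6,7]=180  [0,2,3,4,6,7]=120  [0,2,4,5,6,7]=180  [0,3,4,5,6,7]=60  [1,2,3,4,6,7]=60  [1,2,4,5,6,7]=90  [2,3,4,5,6,7]=60
  first=0(e) contributes 210
  first=1(c) contributes 420
  first=3(f) contributes 630
  first=5(b) contributes 420
|[w]| = 1680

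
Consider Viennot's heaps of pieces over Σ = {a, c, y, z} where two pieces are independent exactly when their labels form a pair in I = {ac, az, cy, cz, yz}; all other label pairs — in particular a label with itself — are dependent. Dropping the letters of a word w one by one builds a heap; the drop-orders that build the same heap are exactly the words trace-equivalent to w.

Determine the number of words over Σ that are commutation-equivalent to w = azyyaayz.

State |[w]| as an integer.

28

drop 0:a onto floor
drop 1:z onto floor
drop 2:y onto {0:a}
drop 3:y onto {2:y}
drop 4:a onto {3:y}
drop 5:a onto {4:a}
drop 6:y onto {5:a}
drop 7:z onto {1:z}
ground layer = {0:a, 1:z}
drop-orders for the pieces not yet dropped (sum over which currently-grounded one goes next):
  1 to go: {6} 1  {7} 1
  2 to go: {1,7} 1  {5,6} 1  {6,7} 2
  3 to go: {1,6,7} 3  {4,5,6} 1  {5,6,7} 3
  4 to go: {1,5,6,7} 6  {3,4,5,6} 1  {4,5,6,7} 4
  5 to go: {1,4,5,6,7} 10  {2,3,4,5,6} 1  {3,4,5,6,7} 5
  6 to go: {0,2,3,4,5,6} 1  {1,3,4,5,6,7} 15  {2,3,4,5,6,7} 6
  if 0:a drops first: 21 orders
  if 1:z drops first: 7 orders
heap linearizations: 28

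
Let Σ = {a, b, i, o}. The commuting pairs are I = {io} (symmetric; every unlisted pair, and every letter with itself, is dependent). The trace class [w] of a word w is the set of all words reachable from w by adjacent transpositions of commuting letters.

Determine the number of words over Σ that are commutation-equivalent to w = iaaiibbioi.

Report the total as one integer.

0(i) covers ∅
1(a) covers 0:i
2(a) covers 1:a
3(i) covers 2:a
4(i) covers 3:i
5(b) covers 4:i
6(b) covers 5:b
7(i) covers 6:b
8(o) covers 6:b
9(i) covers 7:i
floor of heap: 0:i
completions by unplaced set U, small U first (add the entries for U minus each lowest piece of U):
  |U|=1: {8}:1  {9}:1
  |U|=2: {7,9}:1  {8,9}:2
  |U|=3: {7,8,9}:3
  |U|=4: {6,7,8,9}:3
  |U|=5: {5,6,7,8,9}:3
  |U|=6: {4,5,6,7,8,9}:3
  |U|=7: {3,4,5,6,7,8,9}:3
  |U|=8: {2,3,4,5,6,7,8,9}:3
  start at 0(i): 3

3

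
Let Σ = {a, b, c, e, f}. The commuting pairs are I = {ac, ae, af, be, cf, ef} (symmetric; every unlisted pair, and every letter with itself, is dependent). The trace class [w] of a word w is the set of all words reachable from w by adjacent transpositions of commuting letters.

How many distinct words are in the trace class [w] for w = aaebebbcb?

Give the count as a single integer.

drop 0:a onto floor
drop 1:a onto {0:a}
drop 2:e onto floor
drop 3:b onto {1:a}
drop 4:e onto {2:e}
drop 5:b onto {3:b}
drop 6:b onto {5:b}
drop 7:c onto {4:e, 6:b}
drop 8:b onto {7:c}
ground layer = {0:a, 2:e}
drop-orders for the pieces not yet dropped (sum over which currently-grounded one goes next):
  1 to go: {8} 1
  2 to go: {7,8} 1
  3 to go: {4,7,8} 1  {6,7,8} 1
  4 to go: {2,4,7,8} 1  {4,6,7,8} 2  {5,6,7,8} 1
  5 to go: {2,4,6,7,8} 3  {3,5,6,7,8} 1  {4,5,6,7,8} 3
  6 to go: {1,3,5,6,7,8} 1  {2,4,5,6,7,8} 6  {3,4,5,6,7,8} 4
  7 to go: {0,1,3,5,6,7,8} 1  {1,3,4,5,6,7,8} 5  {2,3,4,5,6,7,8} 10
  if 0:a drops first: 15 orders
  if 2:e drops first: 6 orders
heap linearizations: 21

21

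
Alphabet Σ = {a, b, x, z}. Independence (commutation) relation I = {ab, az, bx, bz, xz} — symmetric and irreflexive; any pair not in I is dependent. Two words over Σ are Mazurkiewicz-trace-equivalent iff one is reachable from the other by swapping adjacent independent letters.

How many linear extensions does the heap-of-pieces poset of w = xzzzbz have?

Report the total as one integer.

#0=x has no predecessor
#1=z has no predecessor
#2=z depends on [1:z]
#3=z depends on [2:z]
#4=b has no predecessor
#5=z depends on [3:z]
sources: [0:x, 1:z, 4:b]
N(rest) = Σ N(rest − s) over sources s of rest; N(one piece) = 1:
  size 1 → [0]=1  [4]=1  [5]=1
  size 2 → [0,4]=2  [0,5]=2  [3,5]=1  [4,5]=2
  size 3 → [0,3,5]=3  [0,4,5]=6  [2,3,5]=1  [3,4,5]=3
  size 4 → [0,2,3,5]=4  [0,3,4,5]=12  [1,2,3,5]=1  [2,3,4,5]=4
  first=0(x) contributes 5
  first=1(z) contributes 20
  first=4(b) contributes 5
|[w]| = 30

30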